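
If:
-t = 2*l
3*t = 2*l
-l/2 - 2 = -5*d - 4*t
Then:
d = 2/5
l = 0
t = 0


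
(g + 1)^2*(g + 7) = g^3 + 9*g^2 + 15*g + 7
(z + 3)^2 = z^2 + 6*z + 9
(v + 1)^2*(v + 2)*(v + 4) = v^4 + 8*v^3 + 21*v^2 + 22*v + 8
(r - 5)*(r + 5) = r^2 - 25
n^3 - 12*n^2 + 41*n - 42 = (n - 7)*(n - 3)*(n - 2)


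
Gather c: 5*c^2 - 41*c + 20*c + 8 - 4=5*c^2 - 21*c + 4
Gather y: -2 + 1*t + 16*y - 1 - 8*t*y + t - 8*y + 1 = 2*t + y*(8 - 8*t) - 2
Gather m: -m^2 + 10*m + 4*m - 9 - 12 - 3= -m^2 + 14*m - 24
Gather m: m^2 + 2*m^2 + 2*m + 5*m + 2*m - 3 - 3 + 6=3*m^2 + 9*m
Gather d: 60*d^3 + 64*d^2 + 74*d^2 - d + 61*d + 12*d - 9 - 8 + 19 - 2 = 60*d^3 + 138*d^2 + 72*d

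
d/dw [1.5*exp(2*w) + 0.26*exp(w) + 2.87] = (3.0*exp(w) + 0.26)*exp(w)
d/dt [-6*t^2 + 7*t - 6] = 7 - 12*t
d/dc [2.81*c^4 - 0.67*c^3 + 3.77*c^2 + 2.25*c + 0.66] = 11.24*c^3 - 2.01*c^2 + 7.54*c + 2.25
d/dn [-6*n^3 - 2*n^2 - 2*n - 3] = -18*n^2 - 4*n - 2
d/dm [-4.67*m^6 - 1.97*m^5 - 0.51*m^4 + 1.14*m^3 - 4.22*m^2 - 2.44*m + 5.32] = -28.02*m^5 - 9.85*m^4 - 2.04*m^3 + 3.42*m^2 - 8.44*m - 2.44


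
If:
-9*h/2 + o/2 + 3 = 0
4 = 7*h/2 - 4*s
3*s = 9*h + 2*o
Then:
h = 24/65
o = -174/65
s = -44/65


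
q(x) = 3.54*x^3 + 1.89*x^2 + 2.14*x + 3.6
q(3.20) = 145.80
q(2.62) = 85.85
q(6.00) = 849.12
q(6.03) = 861.39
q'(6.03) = 411.09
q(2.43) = 70.76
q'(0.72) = 10.37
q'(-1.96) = 35.53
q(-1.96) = -19.99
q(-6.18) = -772.98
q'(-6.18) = 384.38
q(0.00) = 3.60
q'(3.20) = 122.98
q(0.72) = 7.44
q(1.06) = 12.21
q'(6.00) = 407.14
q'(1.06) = 18.08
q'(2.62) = 84.94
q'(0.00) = 2.14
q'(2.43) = 74.04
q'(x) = 10.62*x^2 + 3.78*x + 2.14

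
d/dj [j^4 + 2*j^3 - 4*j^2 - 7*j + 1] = 4*j^3 + 6*j^2 - 8*j - 7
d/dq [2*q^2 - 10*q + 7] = 4*q - 10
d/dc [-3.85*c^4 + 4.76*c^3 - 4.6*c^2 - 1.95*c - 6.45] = -15.4*c^3 + 14.28*c^2 - 9.2*c - 1.95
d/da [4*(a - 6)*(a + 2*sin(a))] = 4*a + 4*(a - 6)*(2*cos(a) + 1) + 8*sin(a)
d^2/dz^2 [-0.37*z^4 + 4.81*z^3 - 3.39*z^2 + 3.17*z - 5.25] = -4.44*z^2 + 28.86*z - 6.78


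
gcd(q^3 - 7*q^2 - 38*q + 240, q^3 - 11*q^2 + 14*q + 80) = q^2 - 13*q + 40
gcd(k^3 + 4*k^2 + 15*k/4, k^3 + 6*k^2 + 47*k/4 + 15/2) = k^2 + 4*k + 15/4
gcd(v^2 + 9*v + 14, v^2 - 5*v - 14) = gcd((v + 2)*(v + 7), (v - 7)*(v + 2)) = v + 2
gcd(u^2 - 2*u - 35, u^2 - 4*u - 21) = u - 7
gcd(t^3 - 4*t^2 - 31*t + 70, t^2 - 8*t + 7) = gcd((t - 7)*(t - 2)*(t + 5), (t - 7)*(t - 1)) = t - 7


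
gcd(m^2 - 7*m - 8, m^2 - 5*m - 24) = m - 8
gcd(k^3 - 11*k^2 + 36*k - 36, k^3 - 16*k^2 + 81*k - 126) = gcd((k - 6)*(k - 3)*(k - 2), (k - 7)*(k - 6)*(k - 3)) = k^2 - 9*k + 18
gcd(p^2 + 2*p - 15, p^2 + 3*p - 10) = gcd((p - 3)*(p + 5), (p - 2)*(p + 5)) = p + 5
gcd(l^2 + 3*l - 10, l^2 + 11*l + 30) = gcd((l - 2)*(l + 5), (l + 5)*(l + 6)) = l + 5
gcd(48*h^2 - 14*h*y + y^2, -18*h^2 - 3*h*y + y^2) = -6*h + y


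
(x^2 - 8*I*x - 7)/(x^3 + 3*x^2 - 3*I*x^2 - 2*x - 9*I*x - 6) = (x - 7*I)/(x^2 + x*(3 - 2*I) - 6*I)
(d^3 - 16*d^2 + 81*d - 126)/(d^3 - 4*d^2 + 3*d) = (d^2 - 13*d + 42)/(d*(d - 1))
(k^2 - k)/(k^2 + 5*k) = (k - 1)/(k + 5)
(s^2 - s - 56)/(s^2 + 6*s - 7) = (s - 8)/(s - 1)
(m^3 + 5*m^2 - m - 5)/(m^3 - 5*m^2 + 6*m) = (m^3 + 5*m^2 - m - 5)/(m*(m^2 - 5*m + 6))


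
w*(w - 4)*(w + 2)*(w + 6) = w^4 + 4*w^3 - 20*w^2 - 48*w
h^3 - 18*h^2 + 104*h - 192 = (h - 8)*(h - 6)*(h - 4)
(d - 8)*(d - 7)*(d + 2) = d^3 - 13*d^2 + 26*d + 112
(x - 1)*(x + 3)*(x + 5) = x^3 + 7*x^2 + 7*x - 15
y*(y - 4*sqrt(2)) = y^2 - 4*sqrt(2)*y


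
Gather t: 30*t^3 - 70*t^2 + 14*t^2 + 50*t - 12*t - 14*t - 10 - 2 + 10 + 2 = 30*t^3 - 56*t^2 + 24*t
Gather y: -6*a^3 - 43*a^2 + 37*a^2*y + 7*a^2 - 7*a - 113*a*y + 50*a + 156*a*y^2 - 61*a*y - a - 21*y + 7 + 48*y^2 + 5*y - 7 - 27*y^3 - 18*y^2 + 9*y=-6*a^3 - 36*a^2 + 42*a - 27*y^3 + y^2*(156*a + 30) + y*(37*a^2 - 174*a - 7)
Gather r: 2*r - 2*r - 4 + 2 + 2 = 0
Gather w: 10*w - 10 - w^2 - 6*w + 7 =-w^2 + 4*w - 3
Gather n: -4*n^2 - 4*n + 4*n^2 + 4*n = 0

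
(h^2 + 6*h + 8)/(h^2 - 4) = (h + 4)/(h - 2)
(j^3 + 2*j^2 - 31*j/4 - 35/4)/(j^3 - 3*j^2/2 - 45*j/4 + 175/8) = 2*(j + 1)/(2*j - 5)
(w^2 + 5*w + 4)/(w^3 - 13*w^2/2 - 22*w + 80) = 2*(w + 1)/(2*w^2 - 21*w + 40)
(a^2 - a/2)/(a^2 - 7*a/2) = (2*a - 1)/(2*a - 7)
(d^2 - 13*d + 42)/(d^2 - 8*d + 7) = (d - 6)/(d - 1)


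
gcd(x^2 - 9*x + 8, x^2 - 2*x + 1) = x - 1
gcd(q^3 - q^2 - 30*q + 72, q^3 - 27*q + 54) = q^2 + 3*q - 18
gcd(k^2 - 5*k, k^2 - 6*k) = k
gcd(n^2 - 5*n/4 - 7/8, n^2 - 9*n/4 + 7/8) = n - 7/4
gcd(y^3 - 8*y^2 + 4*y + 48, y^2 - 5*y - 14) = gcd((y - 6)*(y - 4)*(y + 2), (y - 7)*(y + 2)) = y + 2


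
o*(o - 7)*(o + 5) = o^3 - 2*o^2 - 35*o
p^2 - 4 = (p - 2)*(p + 2)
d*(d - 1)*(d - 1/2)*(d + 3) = d^4 + 3*d^3/2 - 4*d^2 + 3*d/2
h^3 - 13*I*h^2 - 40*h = h*(h - 8*I)*(h - 5*I)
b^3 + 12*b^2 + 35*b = b*(b + 5)*(b + 7)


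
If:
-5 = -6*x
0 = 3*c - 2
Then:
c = 2/3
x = 5/6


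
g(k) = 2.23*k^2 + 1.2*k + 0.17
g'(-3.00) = -12.18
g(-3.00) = 16.64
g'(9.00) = 41.34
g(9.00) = 191.60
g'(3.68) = 17.61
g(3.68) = 34.79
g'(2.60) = 12.80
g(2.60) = 18.36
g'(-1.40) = -5.04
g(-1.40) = 2.86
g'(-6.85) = -29.35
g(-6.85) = 96.59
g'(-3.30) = -13.52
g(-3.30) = 20.49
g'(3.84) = 18.33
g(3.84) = 37.66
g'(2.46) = 12.17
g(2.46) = 16.62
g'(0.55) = 3.65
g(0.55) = 1.50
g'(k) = 4.46*k + 1.2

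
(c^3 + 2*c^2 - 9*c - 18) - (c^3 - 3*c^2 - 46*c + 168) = 5*c^2 + 37*c - 186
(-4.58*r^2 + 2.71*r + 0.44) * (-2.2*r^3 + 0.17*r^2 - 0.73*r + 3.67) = 10.076*r^5 - 6.7406*r^4 + 2.8361*r^3 - 18.7121*r^2 + 9.6245*r + 1.6148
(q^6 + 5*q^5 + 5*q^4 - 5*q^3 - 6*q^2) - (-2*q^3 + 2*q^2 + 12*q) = q^6 + 5*q^5 + 5*q^4 - 3*q^3 - 8*q^2 - 12*q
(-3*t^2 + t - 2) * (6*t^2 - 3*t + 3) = -18*t^4 + 15*t^3 - 24*t^2 + 9*t - 6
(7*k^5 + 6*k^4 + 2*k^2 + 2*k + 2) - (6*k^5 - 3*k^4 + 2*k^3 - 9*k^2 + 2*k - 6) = k^5 + 9*k^4 - 2*k^3 + 11*k^2 + 8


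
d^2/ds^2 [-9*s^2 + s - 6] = -18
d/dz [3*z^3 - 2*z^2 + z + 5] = 9*z^2 - 4*z + 1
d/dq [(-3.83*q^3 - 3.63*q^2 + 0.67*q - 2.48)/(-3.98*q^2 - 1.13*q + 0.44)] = (15.2434*q^4 + 8.6558*q^3 + 1.7129*q^2 - 22.9352*q - 2.5076)/(15.8404*q^4 + 8.9948*q^3 - 2.2255*q^2 - 0.9944*q + 0.1936)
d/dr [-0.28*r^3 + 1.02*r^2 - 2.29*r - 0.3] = -0.84*r^2 + 2.04*r - 2.29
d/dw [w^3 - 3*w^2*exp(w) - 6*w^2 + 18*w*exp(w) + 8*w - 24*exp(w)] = -3*w^2*exp(w) + 3*w^2 + 12*w*exp(w) - 12*w - 6*exp(w) + 8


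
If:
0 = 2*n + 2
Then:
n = -1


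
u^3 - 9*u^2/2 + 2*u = u*(u - 4)*(u - 1/2)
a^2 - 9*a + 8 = (a - 8)*(a - 1)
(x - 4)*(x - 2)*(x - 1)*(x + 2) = x^4 - 5*x^3 + 20*x - 16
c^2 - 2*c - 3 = (c - 3)*(c + 1)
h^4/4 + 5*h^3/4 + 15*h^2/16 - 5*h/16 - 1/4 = (h/4 + 1)*(h - 1/2)*(h + 1/2)*(h + 1)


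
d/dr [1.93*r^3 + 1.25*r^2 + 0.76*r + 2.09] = 5.79*r^2 + 2.5*r + 0.76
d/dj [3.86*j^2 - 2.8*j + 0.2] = 7.72*j - 2.8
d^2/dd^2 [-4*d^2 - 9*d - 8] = -8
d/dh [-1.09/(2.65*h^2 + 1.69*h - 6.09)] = (5.777*h + 1.8421)/(2.65*h^2 + 1.69*h - 6.09)^2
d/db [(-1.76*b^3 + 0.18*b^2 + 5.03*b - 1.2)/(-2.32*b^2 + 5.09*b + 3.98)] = (4.0832*b^4 - 17.9168*b^3 - 8.4286*b^2 - 4.1352*b + 26.1274)/(5.3824*b^4 - 23.6176*b^3 + 7.4409*b^2 + 40.5164*b + 15.8404)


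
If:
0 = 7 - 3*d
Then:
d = 7/3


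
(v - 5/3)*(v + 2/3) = v^2 - v - 10/9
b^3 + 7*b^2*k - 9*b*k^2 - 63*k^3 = (b - 3*k)*(b + 3*k)*(b + 7*k)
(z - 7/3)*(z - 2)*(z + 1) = z^3 - 10*z^2/3 + z/3 + 14/3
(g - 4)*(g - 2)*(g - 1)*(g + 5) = g^4 - 2*g^3 - 21*g^2 + 62*g - 40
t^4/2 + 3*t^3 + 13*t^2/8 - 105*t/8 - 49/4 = (t/2 + 1/2)*(t - 2)*(t + 7/2)^2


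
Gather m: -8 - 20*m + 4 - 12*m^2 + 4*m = -12*m^2 - 16*m - 4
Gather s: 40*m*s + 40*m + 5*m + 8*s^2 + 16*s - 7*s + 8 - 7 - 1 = 45*m + 8*s^2 + s*(40*m + 9)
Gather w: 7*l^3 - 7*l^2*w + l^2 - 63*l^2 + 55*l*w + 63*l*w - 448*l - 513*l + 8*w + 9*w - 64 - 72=7*l^3 - 62*l^2 - 961*l + w*(-7*l^2 + 118*l + 17) - 136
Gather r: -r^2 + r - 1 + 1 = -r^2 + r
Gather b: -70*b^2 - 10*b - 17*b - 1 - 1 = -70*b^2 - 27*b - 2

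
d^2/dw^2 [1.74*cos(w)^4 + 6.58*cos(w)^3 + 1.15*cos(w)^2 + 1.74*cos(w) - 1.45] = -27.84*cos(w)^4 - 59.22*cos(w)^3 + 16.28*cos(w)^2 + 37.74*cos(w) + 2.3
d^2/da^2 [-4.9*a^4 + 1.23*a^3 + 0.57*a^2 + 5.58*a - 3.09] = -58.8*a^2 + 7.38*a + 1.14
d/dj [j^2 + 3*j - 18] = 2*j + 3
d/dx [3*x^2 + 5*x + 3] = 6*x + 5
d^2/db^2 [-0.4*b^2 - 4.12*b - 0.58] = -0.800000000000000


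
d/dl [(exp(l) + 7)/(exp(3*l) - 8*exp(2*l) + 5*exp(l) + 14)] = (-(exp(l) + 7)*(3*exp(2*l) - 16*exp(l) + 5) + exp(3*l) - 8*exp(2*l) + 5*exp(l) + 14)*exp(l)/(exp(3*l) - 8*exp(2*l) + 5*exp(l) + 14)^2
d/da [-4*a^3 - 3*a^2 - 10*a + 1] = -12*a^2 - 6*a - 10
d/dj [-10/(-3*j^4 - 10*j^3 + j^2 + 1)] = 20*j*(-6*j^2 - 15*j + 1)/(3*j^4 + 10*j^3 - j^2 - 1)^2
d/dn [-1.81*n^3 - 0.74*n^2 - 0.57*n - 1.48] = -5.43*n^2 - 1.48*n - 0.57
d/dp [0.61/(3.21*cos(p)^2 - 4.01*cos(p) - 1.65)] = (3.9162*cos(p) - 2.4461)*sin(p)/(-3.21*cos(p)^2 + 4.01*cos(p) + 1.65)^2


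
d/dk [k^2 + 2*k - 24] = 2*k + 2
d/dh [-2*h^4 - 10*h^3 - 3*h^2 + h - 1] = -8*h^3 - 30*h^2 - 6*h + 1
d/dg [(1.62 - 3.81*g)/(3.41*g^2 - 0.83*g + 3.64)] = (12.9921*g^2 - 11.0484*g - 12.5238)/(11.6281*g^4 - 5.6606*g^3 + 25.5137*g^2 - 6.0424*g + 13.2496)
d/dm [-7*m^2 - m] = -14*m - 1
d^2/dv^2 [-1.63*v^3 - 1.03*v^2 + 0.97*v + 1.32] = -9.78*v - 2.06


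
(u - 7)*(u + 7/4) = u^2 - 21*u/4 - 49/4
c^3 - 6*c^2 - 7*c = c*(c - 7)*(c + 1)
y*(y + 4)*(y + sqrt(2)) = y^3 + sqrt(2)*y^2 + 4*y^2 + 4*sqrt(2)*y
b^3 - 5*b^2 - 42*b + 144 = (b - 8)*(b - 3)*(b + 6)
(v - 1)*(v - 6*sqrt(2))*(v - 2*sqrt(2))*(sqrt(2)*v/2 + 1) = sqrt(2)*v^4/2 - 7*v^3 - sqrt(2)*v^3/2 + 4*sqrt(2)*v^2 + 7*v^2 - 4*sqrt(2)*v + 24*v - 24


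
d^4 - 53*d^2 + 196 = (d - 7)*(d - 2)*(d + 2)*(d + 7)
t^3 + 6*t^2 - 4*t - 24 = (t - 2)*(t + 2)*(t + 6)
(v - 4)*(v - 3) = v^2 - 7*v + 12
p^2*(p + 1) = p^3 + p^2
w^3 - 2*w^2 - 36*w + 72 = (w - 6)*(w - 2)*(w + 6)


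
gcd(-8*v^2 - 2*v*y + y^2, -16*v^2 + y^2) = -4*v + y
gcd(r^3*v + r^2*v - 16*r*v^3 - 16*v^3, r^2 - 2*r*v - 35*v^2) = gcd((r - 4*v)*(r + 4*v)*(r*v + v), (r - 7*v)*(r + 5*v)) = 1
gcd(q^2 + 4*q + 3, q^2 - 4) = 1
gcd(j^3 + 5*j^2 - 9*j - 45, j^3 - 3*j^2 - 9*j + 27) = j^2 - 9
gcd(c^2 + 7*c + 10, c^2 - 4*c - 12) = c + 2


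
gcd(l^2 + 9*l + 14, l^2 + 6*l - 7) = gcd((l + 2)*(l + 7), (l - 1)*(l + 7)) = l + 7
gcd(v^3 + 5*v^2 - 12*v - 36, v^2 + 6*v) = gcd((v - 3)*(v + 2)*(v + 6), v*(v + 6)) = v + 6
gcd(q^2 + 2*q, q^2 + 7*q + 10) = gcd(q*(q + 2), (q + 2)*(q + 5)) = q + 2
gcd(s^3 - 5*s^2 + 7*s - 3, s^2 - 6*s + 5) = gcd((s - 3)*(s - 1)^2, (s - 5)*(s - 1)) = s - 1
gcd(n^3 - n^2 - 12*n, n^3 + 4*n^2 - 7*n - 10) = 1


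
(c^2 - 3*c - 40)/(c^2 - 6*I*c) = (c^2 - 3*c - 40)/(c*(c - 6*I))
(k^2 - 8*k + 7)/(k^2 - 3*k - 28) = (k - 1)/(k + 4)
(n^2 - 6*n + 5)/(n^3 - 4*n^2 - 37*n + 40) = (n - 5)/(n^2 - 3*n - 40)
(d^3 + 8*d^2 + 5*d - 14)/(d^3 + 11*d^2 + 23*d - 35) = (d + 2)/(d + 5)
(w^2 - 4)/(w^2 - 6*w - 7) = (4 - w^2)/(-w^2 + 6*w + 7)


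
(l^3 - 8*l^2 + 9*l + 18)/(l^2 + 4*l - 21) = (l^2 - 5*l - 6)/(l + 7)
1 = 1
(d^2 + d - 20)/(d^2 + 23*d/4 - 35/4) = 4*(d^2 + d - 20)/(4*d^2 + 23*d - 35)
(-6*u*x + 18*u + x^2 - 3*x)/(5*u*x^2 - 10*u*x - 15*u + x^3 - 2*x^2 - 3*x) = (-6*u + x)/(5*u*x + 5*u + x^2 + x)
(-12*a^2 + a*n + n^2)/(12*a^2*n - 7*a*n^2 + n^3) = (-4*a - n)/(n*(4*a - n))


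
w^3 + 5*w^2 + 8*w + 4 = (w + 1)*(w + 2)^2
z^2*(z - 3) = z^3 - 3*z^2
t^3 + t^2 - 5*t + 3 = (t - 1)^2*(t + 3)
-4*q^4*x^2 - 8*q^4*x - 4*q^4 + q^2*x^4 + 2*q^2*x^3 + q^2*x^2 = (-2*q + x)*(2*q + x)*(q*x + q)^2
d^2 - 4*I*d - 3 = (d - 3*I)*(d - I)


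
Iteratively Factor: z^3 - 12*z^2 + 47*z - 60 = (z - 4)*(z^2 - 8*z + 15) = (z - 5)*(z - 4)*(z - 3)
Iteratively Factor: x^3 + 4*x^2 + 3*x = (x)*(x^2 + 4*x + 3) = x*(x + 3)*(x + 1)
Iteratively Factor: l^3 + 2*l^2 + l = (l + 1)*(l^2 + l) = (l + 1)^2*(l)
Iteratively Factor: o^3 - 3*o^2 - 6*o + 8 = (o + 2)*(o^2 - 5*o + 4) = (o - 1)*(o + 2)*(o - 4)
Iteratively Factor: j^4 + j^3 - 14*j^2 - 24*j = (j + 3)*(j^3 - 2*j^2 - 8*j) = (j - 4)*(j + 3)*(j^2 + 2*j) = j*(j - 4)*(j + 3)*(j + 2)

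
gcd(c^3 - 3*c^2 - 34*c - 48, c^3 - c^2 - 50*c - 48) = c - 8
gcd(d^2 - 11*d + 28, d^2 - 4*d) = d - 4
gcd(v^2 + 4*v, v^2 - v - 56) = 1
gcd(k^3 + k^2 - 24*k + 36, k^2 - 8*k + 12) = k - 2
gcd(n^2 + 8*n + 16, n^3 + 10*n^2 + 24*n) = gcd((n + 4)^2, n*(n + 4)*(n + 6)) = n + 4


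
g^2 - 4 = (g - 2)*(g + 2)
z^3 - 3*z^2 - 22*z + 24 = (z - 6)*(z - 1)*(z + 4)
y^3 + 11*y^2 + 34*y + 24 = (y + 1)*(y + 4)*(y + 6)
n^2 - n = n*(n - 1)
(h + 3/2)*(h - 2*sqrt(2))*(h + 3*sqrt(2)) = h^3 + sqrt(2)*h^2 + 3*h^2/2 - 12*h + 3*sqrt(2)*h/2 - 18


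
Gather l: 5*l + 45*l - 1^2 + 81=50*l + 80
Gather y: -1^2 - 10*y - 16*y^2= -16*y^2 - 10*y - 1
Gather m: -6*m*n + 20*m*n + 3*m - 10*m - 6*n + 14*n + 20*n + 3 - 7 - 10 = m*(14*n - 7) + 28*n - 14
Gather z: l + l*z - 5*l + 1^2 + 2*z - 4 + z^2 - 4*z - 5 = -4*l + z^2 + z*(l - 2) - 8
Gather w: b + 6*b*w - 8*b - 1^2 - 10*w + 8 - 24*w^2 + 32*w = -7*b - 24*w^2 + w*(6*b + 22) + 7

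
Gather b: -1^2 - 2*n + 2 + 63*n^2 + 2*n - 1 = 63*n^2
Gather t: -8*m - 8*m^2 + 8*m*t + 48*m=-8*m^2 + 8*m*t + 40*m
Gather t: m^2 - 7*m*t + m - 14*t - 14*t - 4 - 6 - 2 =m^2 + m + t*(-7*m - 28) - 12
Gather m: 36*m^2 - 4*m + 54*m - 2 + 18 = 36*m^2 + 50*m + 16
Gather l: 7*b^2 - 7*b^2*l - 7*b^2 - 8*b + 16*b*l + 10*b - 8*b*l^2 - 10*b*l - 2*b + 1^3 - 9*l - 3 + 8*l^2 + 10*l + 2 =l^2*(8 - 8*b) + l*(-7*b^2 + 6*b + 1)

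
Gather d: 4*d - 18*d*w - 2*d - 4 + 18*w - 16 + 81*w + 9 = d*(2 - 18*w) + 99*w - 11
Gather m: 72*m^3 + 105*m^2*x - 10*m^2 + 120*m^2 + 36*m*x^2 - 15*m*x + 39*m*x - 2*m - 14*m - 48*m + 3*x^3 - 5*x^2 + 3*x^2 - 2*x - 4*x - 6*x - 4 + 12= 72*m^3 + m^2*(105*x + 110) + m*(36*x^2 + 24*x - 64) + 3*x^3 - 2*x^2 - 12*x + 8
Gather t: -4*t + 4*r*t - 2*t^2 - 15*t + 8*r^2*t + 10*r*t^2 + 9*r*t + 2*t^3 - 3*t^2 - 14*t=2*t^3 + t^2*(10*r - 5) + t*(8*r^2 + 13*r - 33)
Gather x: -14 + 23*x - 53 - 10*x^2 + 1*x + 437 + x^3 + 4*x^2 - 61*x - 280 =x^3 - 6*x^2 - 37*x + 90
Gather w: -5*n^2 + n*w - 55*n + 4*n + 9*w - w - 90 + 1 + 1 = -5*n^2 - 51*n + w*(n + 8) - 88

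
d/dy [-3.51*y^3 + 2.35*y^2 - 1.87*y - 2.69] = -10.53*y^2 + 4.7*y - 1.87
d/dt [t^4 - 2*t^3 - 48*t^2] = 2*t*(2*t^2 - 3*t - 48)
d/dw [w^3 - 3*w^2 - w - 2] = 3*w^2 - 6*w - 1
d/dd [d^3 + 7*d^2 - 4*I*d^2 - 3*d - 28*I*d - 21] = 3*d^2 + d*(14 - 8*I) - 3 - 28*I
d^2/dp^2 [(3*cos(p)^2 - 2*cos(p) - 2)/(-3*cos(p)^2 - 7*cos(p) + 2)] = 9*(21*(1 - cos(p)^2)^2 - 9*cos(p)^5 - 18*cos(p)^3 + 28*cos(p)^2 + 32*cos(p) + 7)/(3*cos(p)^2 + 7*cos(p) - 2)^3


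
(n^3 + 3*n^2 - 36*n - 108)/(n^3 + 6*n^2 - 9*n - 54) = (n - 6)/(n - 3)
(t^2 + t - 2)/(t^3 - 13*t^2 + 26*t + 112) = (t - 1)/(t^2 - 15*t + 56)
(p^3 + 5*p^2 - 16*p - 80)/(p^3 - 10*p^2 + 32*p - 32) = (p^2 + 9*p + 20)/(p^2 - 6*p + 8)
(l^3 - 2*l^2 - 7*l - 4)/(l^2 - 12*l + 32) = (l^2 + 2*l + 1)/(l - 8)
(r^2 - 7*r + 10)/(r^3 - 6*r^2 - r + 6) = (r^2 - 7*r + 10)/(r^3 - 6*r^2 - r + 6)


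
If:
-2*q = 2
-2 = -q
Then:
No Solution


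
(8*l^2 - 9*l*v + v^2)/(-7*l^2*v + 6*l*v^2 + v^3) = (-8*l + v)/(v*(7*l + v))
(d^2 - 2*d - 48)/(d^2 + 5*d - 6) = (d - 8)/(d - 1)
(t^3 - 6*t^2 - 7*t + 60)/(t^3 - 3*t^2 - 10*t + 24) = (t - 5)/(t - 2)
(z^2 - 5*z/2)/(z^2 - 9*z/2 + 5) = z/(z - 2)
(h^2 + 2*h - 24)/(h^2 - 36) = (h - 4)/(h - 6)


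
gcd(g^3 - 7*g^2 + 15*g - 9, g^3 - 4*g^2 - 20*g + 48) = 1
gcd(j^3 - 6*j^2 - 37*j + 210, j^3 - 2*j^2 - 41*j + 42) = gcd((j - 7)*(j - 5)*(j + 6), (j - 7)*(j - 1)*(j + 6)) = j^2 - j - 42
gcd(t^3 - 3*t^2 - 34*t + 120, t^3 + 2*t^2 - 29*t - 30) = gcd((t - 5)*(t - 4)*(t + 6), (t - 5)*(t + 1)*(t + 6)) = t^2 + t - 30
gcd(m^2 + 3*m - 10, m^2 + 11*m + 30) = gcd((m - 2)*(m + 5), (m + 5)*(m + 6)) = m + 5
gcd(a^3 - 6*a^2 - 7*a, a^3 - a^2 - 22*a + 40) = 1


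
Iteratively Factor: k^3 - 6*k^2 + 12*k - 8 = (k - 2)*(k^2 - 4*k + 4) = (k - 2)^2*(k - 2)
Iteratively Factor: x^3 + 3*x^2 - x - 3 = (x + 1)*(x^2 + 2*x - 3) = (x - 1)*(x + 1)*(x + 3)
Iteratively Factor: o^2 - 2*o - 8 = (o - 4)*(o + 2)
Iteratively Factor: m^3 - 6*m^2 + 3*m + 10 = (m - 2)*(m^2 - 4*m - 5) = (m - 5)*(m - 2)*(m + 1)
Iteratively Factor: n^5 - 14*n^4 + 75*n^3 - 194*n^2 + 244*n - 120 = (n - 2)*(n^4 - 12*n^3 + 51*n^2 - 92*n + 60) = (n - 2)^2*(n^3 - 10*n^2 + 31*n - 30) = (n - 2)^3*(n^2 - 8*n + 15) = (n - 3)*(n - 2)^3*(n - 5)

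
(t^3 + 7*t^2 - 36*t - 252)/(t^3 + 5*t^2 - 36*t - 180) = (t + 7)/(t + 5)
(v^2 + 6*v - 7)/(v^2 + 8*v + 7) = (v - 1)/(v + 1)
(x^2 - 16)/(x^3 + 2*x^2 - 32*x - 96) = (x - 4)/(x^2 - 2*x - 24)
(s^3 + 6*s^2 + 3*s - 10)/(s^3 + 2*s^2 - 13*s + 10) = (s + 2)/(s - 2)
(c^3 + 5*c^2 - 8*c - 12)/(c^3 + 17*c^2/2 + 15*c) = 2*(c^2 - c - 2)/(c*(2*c + 5))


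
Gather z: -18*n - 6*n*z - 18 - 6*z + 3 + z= -18*n + z*(-6*n - 5) - 15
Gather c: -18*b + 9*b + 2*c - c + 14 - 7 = -9*b + c + 7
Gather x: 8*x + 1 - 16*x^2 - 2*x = -16*x^2 + 6*x + 1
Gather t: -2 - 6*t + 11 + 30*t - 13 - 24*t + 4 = 0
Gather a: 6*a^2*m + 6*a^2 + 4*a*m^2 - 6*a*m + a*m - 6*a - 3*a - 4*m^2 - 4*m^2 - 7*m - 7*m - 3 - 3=a^2*(6*m + 6) + a*(4*m^2 - 5*m - 9) - 8*m^2 - 14*m - 6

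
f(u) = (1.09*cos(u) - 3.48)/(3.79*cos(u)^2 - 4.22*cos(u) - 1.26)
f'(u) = (7.58*sin(u)*cos(u) - 4.22*sin(u))*(1.09*cos(u) - 3.48)/(3.79*cos(u)^2 - 4.22*cos(u) - 1.26)^2 - 1.09*sin(u)/(3.79*cos(u)^2 - 4.22*cos(u) - 1.26) = (4.1311*cos(u)^2 - 26.3784*cos(u) + 16.059)*sin(u)/(14.3641*cos(u)^4 - 31.9876*cos(u)^3 + 8.2576*cos(u)^2 + 10.6344*cos(u) + 1.5876)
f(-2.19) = -1.67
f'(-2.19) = -4.39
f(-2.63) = -0.84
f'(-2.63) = -0.74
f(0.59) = 1.20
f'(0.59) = -0.36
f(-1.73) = 7.37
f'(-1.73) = -81.74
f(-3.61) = -0.81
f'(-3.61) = 0.63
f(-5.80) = 1.24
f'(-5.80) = -0.46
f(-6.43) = 1.39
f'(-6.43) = 0.29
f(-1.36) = 1.64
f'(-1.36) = -2.68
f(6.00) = 1.34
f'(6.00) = 0.46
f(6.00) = 1.34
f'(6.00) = 0.46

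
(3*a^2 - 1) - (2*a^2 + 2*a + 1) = a^2 - 2*a - 2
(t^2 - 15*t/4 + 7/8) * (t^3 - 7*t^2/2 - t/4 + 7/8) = t^5 - 29*t^4/4 + 55*t^3/4 - 5*t^2/4 - 7*t/2 + 49/64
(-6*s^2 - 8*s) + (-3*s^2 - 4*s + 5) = -9*s^2 - 12*s + 5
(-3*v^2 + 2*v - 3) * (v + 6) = -3*v^3 - 16*v^2 + 9*v - 18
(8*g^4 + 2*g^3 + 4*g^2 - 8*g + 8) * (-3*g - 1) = -24*g^5 - 14*g^4 - 14*g^3 + 20*g^2 - 16*g - 8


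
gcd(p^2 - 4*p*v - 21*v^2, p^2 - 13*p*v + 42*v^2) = p - 7*v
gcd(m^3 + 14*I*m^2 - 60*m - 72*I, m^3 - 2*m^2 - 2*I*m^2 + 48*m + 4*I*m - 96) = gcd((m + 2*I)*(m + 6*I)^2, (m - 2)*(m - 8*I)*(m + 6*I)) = m + 6*I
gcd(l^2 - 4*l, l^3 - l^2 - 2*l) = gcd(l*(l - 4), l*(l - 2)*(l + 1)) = l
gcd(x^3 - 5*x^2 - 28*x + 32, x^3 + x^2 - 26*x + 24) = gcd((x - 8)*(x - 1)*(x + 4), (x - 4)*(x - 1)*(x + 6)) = x - 1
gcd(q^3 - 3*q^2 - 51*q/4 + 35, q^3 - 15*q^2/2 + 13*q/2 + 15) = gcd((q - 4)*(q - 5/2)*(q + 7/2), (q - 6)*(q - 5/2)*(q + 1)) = q - 5/2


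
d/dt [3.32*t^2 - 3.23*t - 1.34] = 6.64*t - 3.23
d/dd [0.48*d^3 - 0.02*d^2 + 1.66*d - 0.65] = 1.44*d^2 - 0.04*d + 1.66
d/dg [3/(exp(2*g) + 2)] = -6*exp(2*g)/(exp(2*g) + 2)^2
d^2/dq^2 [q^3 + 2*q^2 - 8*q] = 6*q + 4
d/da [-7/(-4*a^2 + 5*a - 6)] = 7*(5 - 8*a)/(4*a^2 - 5*a + 6)^2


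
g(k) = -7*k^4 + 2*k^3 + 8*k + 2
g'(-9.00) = 20906.00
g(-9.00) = -47455.00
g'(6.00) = -5824.00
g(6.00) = -8590.00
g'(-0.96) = 38.30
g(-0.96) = -13.39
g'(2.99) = -686.82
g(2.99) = -480.10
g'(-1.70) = 162.90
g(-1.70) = -79.89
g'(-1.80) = 190.74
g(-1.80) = -97.55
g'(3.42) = -1041.87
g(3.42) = -848.28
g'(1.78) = -130.90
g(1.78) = -42.75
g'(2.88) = -611.09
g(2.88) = -408.76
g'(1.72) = -116.73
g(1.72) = -35.33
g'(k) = -28*k^3 + 6*k^2 + 8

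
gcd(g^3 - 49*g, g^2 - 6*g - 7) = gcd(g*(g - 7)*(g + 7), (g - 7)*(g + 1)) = g - 7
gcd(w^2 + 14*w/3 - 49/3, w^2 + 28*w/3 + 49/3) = w + 7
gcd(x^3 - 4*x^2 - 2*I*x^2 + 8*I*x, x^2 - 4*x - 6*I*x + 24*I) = x - 4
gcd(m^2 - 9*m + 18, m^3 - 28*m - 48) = m - 6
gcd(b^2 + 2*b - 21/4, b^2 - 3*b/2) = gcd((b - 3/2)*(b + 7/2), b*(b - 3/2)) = b - 3/2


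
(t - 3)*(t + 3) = t^2 - 9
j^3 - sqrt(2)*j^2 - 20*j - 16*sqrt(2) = (j - 4*sqrt(2))*(j + sqrt(2))*(j + 2*sqrt(2))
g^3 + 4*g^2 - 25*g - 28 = (g - 4)*(g + 1)*(g + 7)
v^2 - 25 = (v - 5)*(v + 5)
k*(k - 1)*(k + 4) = k^3 + 3*k^2 - 4*k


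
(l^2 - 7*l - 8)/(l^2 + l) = (l - 8)/l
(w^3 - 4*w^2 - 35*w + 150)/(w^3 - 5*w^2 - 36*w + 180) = (w - 5)/(w - 6)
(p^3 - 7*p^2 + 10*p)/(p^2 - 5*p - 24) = p*(-p^2 + 7*p - 10)/(-p^2 + 5*p + 24)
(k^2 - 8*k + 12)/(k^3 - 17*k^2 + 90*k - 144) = (k - 2)/(k^2 - 11*k + 24)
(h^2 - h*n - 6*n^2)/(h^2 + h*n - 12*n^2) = (h + 2*n)/(h + 4*n)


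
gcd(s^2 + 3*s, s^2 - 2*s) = s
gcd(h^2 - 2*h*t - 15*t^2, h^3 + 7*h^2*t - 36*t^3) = h + 3*t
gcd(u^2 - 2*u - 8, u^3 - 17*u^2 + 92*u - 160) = u - 4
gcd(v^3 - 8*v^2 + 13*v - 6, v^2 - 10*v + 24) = v - 6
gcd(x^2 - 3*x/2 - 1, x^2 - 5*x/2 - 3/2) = x + 1/2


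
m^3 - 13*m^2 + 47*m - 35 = (m - 7)*(m - 5)*(m - 1)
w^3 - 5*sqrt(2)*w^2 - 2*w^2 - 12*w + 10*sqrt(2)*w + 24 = (w - 2)*(w - 6*sqrt(2))*(w + sqrt(2))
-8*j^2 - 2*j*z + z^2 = (-4*j + z)*(2*j + z)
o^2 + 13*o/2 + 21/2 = (o + 3)*(o + 7/2)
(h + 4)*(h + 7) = h^2 + 11*h + 28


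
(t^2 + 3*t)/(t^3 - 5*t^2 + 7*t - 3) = t*(t + 3)/(t^3 - 5*t^2 + 7*t - 3)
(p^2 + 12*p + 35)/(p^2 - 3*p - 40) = (p + 7)/(p - 8)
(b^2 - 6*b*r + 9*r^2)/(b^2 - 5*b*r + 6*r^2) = (-b + 3*r)/(-b + 2*r)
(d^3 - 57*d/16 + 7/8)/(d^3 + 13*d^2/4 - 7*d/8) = (4*d^2 + d - 14)/(2*d*(2*d + 7))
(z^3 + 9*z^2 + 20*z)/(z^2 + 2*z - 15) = z*(z + 4)/(z - 3)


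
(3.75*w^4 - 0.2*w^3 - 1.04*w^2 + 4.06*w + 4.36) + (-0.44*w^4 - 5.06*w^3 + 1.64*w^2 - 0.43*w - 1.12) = 3.31*w^4 - 5.26*w^3 + 0.6*w^2 + 3.63*w + 3.24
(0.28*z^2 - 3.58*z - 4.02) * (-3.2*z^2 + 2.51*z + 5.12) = -0.896*z^4 + 12.1588*z^3 + 5.3118*z^2 - 28.4198*z - 20.5824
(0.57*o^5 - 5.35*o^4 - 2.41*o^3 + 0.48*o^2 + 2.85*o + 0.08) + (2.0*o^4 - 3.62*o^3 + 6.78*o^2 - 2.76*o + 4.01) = 0.57*o^5 - 3.35*o^4 - 6.03*o^3 + 7.26*o^2 + 0.0900000000000003*o + 4.09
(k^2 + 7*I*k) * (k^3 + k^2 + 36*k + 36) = k^5 + k^4 + 7*I*k^4 + 36*k^3 + 7*I*k^3 + 36*k^2 + 252*I*k^2 + 252*I*k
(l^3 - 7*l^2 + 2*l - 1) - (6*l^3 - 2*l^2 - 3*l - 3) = -5*l^3 - 5*l^2 + 5*l + 2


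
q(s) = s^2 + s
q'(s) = 2*s + 1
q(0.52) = 0.79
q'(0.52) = 2.04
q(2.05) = 6.25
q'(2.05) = 5.10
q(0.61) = 0.98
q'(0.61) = 2.22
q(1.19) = 2.61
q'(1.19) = 3.38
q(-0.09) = -0.08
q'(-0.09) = 0.82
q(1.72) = 4.68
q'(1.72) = 4.44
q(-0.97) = -0.03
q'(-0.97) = -0.94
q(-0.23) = -0.18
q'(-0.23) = 0.54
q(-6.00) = 30.00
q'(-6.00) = -11.00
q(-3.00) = 6.00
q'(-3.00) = -5.00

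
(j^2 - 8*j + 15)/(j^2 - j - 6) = (j - 5)/(j + 2)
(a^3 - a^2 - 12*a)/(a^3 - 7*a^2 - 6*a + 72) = a/(a - 6)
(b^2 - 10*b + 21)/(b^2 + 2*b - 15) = (b - 7)/(b + 5)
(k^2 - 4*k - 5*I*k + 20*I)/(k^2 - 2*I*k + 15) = (k - 4)/(k + 3*I)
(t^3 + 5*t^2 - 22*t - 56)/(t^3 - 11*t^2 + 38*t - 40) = (t^2 + 9*t + 14)/(t^2 - 7*t + 10)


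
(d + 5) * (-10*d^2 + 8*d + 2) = -10*d^3 - 42*d^2 + 42*d + 10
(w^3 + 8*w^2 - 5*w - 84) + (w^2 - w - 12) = w^3 + 9*w^2 - 6*w - 96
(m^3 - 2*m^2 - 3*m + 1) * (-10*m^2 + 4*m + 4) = -10*m^5 + 24*m^4 + 26*m^3 - 30*m^2 - 8*m + 4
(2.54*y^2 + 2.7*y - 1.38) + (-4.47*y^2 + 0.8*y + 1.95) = -1.93*y^2 + 3.5*y + 0.57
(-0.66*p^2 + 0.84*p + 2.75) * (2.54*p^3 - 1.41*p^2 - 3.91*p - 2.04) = -1.6764*p^5 + 3.0642*p^4 + 8.3812*p^3 - 5.8155*p^2 - 12.4661*p - 5.61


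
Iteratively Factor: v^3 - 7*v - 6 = (v - 3)*(v^2 + 3*v + 2) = (v - 3)*(v + 2)*(v + 1)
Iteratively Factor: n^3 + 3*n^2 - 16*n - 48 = (n + 4)*(n^2 - n - 12) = (n - 4)*(n + 4)*(n + 3)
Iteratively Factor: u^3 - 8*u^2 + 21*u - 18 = (u - 3)*(u^2 - 5*u + 6) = (u - 3)*(u - 2)*(u - 3)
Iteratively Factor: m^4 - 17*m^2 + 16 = (m + 4)*(m^3 - 4*m^2 - m + 4) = (m - 1)*(m + 4)*(m^2 - 3*m - 4) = (m - 1)*(m + 1)*(m + 4)*(m - 4)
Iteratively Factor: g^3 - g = (g)*(g^2 - 1) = g*(g + 1)*(g - 1)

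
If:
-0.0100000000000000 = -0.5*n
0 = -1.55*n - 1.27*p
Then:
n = 0.02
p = -0.02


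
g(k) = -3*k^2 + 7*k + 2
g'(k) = 7 - 6*k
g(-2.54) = -35.13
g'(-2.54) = 22.24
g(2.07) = 3.64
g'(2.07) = -5.42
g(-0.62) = -3.49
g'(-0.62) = 10.72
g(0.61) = 5.15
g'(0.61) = 3.34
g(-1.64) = -17.55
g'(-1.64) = 16.84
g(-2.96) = -45.00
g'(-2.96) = 24.76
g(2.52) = 0.59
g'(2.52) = -8.12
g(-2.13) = -26.52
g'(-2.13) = 19.78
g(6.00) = -64.00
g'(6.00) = -29.00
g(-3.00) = -46.00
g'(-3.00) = 25.00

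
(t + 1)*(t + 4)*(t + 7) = t^3 + 12*t^2 + 39*t + 28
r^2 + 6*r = r*(r + 6)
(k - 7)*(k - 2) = k^2 - 9*k + 14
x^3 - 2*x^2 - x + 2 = (x - 2)*(x - 1)*(x + 1)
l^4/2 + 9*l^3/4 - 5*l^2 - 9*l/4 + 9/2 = (l/2 + 1/2)*(l - 3/2)*(l - 1)*(l + 6)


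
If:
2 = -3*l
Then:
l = -2/3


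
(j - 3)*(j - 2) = j^2 - 5*j + 6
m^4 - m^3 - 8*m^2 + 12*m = m*(m - 2)^2*(m + 3)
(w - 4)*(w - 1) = w^2 - 5*w + 4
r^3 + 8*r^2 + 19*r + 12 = (r + 1)*(r + 3)*(r + 4)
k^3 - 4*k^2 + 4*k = k*(k - 2)^2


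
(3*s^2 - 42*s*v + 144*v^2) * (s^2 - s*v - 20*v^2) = 3*s^4 - 45*s^3*v + 126*s^2*v^2 + 696*s*v^3 - 2880*v^4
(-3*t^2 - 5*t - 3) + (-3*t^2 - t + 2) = -6*t^2 - 6*t - 1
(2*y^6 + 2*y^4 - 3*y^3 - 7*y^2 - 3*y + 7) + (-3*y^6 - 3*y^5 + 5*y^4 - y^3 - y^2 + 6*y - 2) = -y^6 - 3*y^5 + 7*y^4 - 4*y^3 - 8*y^2 + 3*y + 5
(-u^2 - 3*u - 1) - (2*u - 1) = -u^2 - 5*u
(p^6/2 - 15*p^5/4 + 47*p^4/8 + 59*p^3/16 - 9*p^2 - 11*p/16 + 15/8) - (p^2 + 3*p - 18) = p^6/2 - 15*p^5/4 + 47*p^4/8 + 59*p^3/16 - 10*p^2 - 59*p/16 + 159/8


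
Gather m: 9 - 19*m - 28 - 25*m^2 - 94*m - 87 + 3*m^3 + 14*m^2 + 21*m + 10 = 3*m^3 - 11*m^2 - 92*m - 96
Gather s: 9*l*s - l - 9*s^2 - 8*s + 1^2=-l - 9*s^2 + s*(9*l - 8) + 1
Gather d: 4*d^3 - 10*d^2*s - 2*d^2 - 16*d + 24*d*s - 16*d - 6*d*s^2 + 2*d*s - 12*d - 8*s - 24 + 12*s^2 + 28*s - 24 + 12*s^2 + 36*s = 4*d^3 + d^2*(-10*s - 2) + d*(-6*s^2 + 26*s - 44) + 24*s^2 + 56*s - 48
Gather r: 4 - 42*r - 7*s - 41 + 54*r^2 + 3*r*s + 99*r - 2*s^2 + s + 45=54*r^2 + r*(3*s + 57) - 2*s^2 - 6*s + 8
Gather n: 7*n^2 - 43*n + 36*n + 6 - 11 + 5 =7*n^2 - 7*n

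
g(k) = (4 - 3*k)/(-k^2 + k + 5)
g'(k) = (4 - 3*k)*(2*k - 1)/(-k^2 + k + 5)^2 - 3/(-k^2 + k + 5) = (3*k^2 - 3*k - (2*k - 1)*(3*k - 4) - 15)/(-k^2 + k + 5)^2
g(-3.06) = -1.78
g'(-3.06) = -1.30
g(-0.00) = 0.80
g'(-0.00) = -0.76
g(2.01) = -0.68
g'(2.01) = -1.71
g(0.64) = 0.40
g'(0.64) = -0.55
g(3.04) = 4.26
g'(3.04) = -15.52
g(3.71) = 1.41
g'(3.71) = -1.20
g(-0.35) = 1.12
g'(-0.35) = -1.08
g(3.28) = 2.36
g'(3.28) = -4.08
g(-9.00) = -0.36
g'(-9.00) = -0.05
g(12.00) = 0.25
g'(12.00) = -0.02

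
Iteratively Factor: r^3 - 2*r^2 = (r)*(r^2 - 2*r) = r*(r - 2)*(r)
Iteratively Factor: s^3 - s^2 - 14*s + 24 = (s + 4)*(s^2 - 5*s + 6) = (s - 2)*(s + 4)*(s - 3)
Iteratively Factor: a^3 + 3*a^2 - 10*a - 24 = (a - 3)*(a^2 + 6*a + 8) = (a - 3)*(a + 4)*(a + 2)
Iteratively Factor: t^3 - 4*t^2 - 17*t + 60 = (t + 4)*(t^2 - 8*t + 15) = (t - 3)*(t + 4)*(t - 5)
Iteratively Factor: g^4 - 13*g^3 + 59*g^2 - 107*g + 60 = (g - 4)*(g^3 - 9*g^2 + 23*g - 15) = (g - 4)*(g - 3)*(g^2 - 6*g + 5) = (g - 5)*(g - 4)*(g - 3)*(g - 1)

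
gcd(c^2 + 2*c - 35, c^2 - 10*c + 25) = c - 5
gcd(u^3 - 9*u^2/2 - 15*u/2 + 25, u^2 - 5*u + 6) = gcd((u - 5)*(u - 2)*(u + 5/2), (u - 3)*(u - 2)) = u - 2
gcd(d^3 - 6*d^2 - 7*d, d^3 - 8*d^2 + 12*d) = d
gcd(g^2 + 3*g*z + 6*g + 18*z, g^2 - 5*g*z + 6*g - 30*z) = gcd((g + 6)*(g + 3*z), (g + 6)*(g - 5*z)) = g + 6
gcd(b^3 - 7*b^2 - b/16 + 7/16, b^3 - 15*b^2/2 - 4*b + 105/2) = b - 7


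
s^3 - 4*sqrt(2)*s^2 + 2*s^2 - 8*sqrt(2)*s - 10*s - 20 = (s + 2)*(s - 5*sqrt(2))*(s + sqrt(2))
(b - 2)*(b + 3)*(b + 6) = b^3 + 7*b^2 - 36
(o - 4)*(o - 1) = o^2 - 5*o + 4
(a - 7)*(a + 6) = a^2 - a - 42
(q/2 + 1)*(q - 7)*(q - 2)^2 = q^4/2 - 9*q^3/2 + 5*q^2 + 18*q - 28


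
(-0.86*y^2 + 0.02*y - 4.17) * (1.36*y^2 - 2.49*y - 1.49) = -1.1696*y^4 + 2.1686*y^3 - 4.4396*y^2 + 10.3535*y + 6.2133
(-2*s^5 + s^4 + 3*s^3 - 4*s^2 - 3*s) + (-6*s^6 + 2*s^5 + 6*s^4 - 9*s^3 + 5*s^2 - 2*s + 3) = -6*s^6 + 7*s^4 - 6*s^3 + s^2 - 5*s + 3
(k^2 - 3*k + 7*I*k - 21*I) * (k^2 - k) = k^4 - 4*k^3 + 7*I*k^3 + 3*k^2 - 28*I*k^2 + 21*I*k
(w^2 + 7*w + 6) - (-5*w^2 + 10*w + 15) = 6*w^2 - 3*w - 9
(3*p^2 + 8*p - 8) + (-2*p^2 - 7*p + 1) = p^2 + p - 7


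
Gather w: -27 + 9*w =9*w - 27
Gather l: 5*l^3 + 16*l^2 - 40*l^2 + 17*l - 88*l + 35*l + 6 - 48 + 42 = 5*l^3 - 24*l^2 - 36*l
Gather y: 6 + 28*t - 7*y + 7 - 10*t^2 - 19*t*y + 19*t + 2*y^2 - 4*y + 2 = -10*t^2 + 47*t + 2*y^2 + y*(-19*t - 11) + 15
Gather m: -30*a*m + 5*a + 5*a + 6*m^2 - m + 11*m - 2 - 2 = 10*a + 6*m^2 + m*(10 - 30*a) - 4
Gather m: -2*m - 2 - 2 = -2*m - 4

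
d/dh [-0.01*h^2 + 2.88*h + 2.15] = 2.88 - 0.02*h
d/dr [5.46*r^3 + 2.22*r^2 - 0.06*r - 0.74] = 16.38*r^2 + 4.44*r - 0.06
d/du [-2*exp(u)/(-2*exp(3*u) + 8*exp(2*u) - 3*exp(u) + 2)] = (-8*exp(3*u) + 16*exp(2*u) - 4)*exp(u)/(4*exp(6*u) - 32*exp(5*u) + 76*exp(4*u) - 56*exp(3*u) + 41*exp(2*u) - 12*exp(u) + 4)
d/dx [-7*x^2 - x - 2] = -14*x - 1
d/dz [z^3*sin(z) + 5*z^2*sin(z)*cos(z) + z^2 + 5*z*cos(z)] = z^3*cos(z) + 3*z^2*sin(z) + 5*z^2*cos(2*z) - 5*z*sin(z) + 5*z*sin(2*z) + 2*z + 5*cos(z)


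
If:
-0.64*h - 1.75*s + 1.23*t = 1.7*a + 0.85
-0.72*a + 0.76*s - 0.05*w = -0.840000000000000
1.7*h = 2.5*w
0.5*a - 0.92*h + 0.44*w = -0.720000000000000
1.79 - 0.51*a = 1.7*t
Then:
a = 0.36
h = 1.45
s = -0.70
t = 0.95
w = 0.99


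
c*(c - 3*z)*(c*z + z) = c^3*z - 3*c^2*z^2 + c^2*z - 3*c*z^2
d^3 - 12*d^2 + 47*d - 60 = (d - 5)*(d - 4)*(d - 3)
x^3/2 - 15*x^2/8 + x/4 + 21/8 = (x/2 + 1/2)*(x - 3)*(x - 7/4)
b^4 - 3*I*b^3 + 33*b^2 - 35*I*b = b*(b - 7*I)*(b - I)*(b + 5*I)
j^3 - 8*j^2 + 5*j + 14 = (j - 7)*(j - 2)*(j + 1)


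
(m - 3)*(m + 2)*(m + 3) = m^3 + 2*m^2 - 9*m - 18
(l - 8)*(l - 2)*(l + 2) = l^3 - 8*l^2 - 4*l + 32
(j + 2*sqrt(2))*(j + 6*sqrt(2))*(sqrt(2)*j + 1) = sqrt(2)*j^3 + 17*j^2 + 32*sqrt(2)*j + 24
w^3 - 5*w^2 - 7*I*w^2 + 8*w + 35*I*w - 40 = (w - 5)*(w - 8*I)*(w + I)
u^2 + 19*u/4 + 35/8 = (u + 5/4)*(u + 7/2)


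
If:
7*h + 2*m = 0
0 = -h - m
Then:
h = 0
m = 0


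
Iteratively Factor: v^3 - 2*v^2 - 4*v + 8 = (v - 2)*(v^2 - 4) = (v - 2)^2*(v + 2)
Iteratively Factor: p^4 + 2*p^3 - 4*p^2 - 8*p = (p + 2)*(p^3 - 4*p) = p*(p + 2)*(p^2 - 4) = p*(p + 2)^2*(p - 2)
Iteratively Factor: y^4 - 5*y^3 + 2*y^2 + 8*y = (y - 2)*(y^3 - 3*y^2 - 4*y) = (y - 4)*(y - 2)*(y^2 + y) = (y - 4)*(y - 2)*(y + 1)*(y)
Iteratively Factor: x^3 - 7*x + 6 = (x + 3)*(x^2 - 3*x + 2) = (x - 2)*(x + 3)*(x - 1)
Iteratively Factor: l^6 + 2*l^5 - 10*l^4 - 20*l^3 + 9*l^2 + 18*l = (l)*(l^5 + 2*l^4 - 10*l^3 - 20*l^2 + 9*l + 18) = l*(l - 1)*(l^4 + 3*l^3 - 7*l^2 - 27*l - 18) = l*(l - 3)*(l - 1)*(l^3 + 6*l^2 + 11*l + 6) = l*(l - 3)*(l - 1)*(l + 2)*(l^2 + 4*l + 3) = l*(l - 3)*(l - 1)*(l + 2)*(l + 3)*(l + 1)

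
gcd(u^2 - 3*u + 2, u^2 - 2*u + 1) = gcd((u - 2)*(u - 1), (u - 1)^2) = u - 1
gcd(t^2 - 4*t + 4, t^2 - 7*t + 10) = t - 2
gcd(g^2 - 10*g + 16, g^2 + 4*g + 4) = 1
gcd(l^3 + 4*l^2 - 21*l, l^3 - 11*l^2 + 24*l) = l^2 - 3*l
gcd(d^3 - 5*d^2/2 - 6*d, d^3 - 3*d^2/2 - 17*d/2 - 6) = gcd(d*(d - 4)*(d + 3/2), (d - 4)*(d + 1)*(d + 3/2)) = d^2 - 5*d/2 - 6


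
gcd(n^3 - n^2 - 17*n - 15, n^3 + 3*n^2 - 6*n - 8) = n + 1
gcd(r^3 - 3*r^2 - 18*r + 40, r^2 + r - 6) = r - 2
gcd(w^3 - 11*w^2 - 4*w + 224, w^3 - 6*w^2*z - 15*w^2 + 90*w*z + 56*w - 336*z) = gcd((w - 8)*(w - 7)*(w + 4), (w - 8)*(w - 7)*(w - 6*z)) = w^2 - 15*w + 56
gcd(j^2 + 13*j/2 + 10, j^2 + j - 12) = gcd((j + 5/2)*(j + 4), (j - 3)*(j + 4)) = j + 4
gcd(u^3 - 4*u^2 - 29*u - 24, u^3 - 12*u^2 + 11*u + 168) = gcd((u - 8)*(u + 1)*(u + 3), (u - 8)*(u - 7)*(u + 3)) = u^2 - 5*u - 24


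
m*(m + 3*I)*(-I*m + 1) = -I*m^3 + 4*m^2 + 3*I*m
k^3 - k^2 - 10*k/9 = k*(k - 5/3)*(k + 2/3)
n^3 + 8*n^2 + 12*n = n*(n + 2)*(n + 6)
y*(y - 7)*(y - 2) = y^3 - 9*y^2 + 14*y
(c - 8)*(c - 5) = c^2 - 13*c + 40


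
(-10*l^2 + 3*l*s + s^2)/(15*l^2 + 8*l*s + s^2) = (-2*l + s)/(3*l + s)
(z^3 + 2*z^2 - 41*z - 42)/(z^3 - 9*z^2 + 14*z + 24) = (z + 7)/(z - 4)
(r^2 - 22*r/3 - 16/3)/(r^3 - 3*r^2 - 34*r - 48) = (r + 2/3)/(r^2 + 5*r + 6)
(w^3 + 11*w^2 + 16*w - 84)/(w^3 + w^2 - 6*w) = (w^2 + 13*w + 42)/(w*(w + 3))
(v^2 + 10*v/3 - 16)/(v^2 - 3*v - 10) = (-v^2 - 10*v/3 + 16)/(-v^2 + 3*v + 10)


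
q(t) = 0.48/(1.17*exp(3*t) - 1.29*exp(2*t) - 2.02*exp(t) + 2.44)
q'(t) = 0.48*(-3.51*exp(3*t) + 2.58*exp(2*t) + 2.02*exp(t))/(1.17*exp(3*t) - 1.29*exp(2*t) - 2.02*exp(t) + 2.44)^2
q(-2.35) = 0.21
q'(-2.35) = 0.02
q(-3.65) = 0.20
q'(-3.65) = 0.00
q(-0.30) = 0.67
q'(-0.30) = 1.41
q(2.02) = 0.00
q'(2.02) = -0.00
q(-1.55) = 0.24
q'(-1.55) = 0.06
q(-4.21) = 0.20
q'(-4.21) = 0.00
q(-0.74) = 0.37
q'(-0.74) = 0.33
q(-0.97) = 0.31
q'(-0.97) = 0.19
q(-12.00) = 0.20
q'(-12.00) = 0.00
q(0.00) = 1.60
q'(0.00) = 5.81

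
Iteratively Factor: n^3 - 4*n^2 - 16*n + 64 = (n - 4)*(n^2 - 16) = (n - 4)^2*(n + 4)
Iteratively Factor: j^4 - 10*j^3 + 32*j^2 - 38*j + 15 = (j - 3)*(j^3 - 7*j^2 + 11*j - 5) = (j - 3)*(j - 1)*(j^2 - 6*j + 5) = (j - 3)*(j - 1)^2*(j - 5)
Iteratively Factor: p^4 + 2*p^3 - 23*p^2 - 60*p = (p)*(p^3 + 2*p^2 - 23*p - 60) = p*(p + 4)*(p^2 - 2*p - 15) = p*(p + 3)*(p + 4)*(p - 5)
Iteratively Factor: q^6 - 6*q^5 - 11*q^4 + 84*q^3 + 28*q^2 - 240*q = (q)*(q^5 - 6*q^4 - 11*q^3 + 84*q^2 + 28*q - 240) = q*(q - 4)*(q^4 - 2*q^3 - 19*q^2 + 8*q + 60) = q*(q - 4)*(q - 2)*(q^3 - 19*q - 30) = q*(q - 4)*(q - 2)*(q + 2)*(q^2 - 2*q - 15) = q*(q - 4)*(q - 2)*(q + 2)*(q + 3)*(q - 5)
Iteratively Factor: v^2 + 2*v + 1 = (v + 1)*(v + 1)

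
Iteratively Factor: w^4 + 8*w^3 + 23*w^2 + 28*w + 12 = (w + 3)*(w^3 + 5*w^2 + 8*w + 4) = (w + 1)*(w + 3)*(w^2 + 4*w + 4) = (w + 1)*(w + 2)*(w + 3)*(w + 2)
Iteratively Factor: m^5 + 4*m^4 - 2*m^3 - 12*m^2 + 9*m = (m - 1)*(m^4 + 5*m^3 + 3*m^2 - 9*m) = (m - 1)^2*(m^3 + 6*m^2 + 9*m) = m*(m - 1)^2*(m^2 + 6*m + 9) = m*(m - 1)^2*(m + 3)*(m + 3)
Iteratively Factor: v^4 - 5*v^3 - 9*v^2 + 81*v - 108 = (v - 3)*(v^3 - 2*v^2 - 15*v + 36) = (v - 3)*(v + 4)*(v^2 - 6*v + 9) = (v - 3)^2*(v + 4)*(v - 3)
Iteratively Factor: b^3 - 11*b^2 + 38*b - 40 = (b - 5)*(b^2 - 6*b + 8) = (b - 5)*(b - 4)*(b - 2)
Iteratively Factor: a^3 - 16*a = (a + 4)*(a^2 - 4*a) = a*(a + 4)*(a - 4)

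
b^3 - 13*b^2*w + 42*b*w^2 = b*(b - 7*w)*(b - 6*w)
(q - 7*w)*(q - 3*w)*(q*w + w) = q^3*w - 10*q^2*w^2 + q^2*w + 21*q*w^3 - 10*q*w^2 + 21*w^3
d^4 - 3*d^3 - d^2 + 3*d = d*(d - 3)*(d - 1)*(d + 1)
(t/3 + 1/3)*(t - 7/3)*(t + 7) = t^3/3 + 17*t^2/9 - 35*t/9 - 49/9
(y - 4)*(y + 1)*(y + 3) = y^3 - 13*y - 12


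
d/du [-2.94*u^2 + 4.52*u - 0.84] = 4.52 - 5.88*u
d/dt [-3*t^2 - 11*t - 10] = -6*t - 11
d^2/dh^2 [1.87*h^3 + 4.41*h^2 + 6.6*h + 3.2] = 11.22*h + 8.82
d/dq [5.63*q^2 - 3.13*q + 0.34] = 11.26*q - 3.13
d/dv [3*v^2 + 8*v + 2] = 6*v + 8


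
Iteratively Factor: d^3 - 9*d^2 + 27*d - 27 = (d - 3)*(d^2 - 6*d + 9) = (d - 3)^2*(d - 3)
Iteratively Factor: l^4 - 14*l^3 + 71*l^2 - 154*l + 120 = (l - 5)*(l^3 - 9*l^2 + 26*l - 24) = (l - 5)*(l - 3)*(l^2 - 6*l + 8) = (l - 5)*(l - 4)*(l - 3)*(l - 2)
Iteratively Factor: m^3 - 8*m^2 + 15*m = (m - 5)*(m^2 - 3*m) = (m - 5)*(m - 3)*(m)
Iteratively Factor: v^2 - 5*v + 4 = (v - 4)*(v - 1)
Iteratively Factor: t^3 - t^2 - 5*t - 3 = (t + 1)*(t^2 - 2*t - 3) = (t + 1)^2*(t - 3)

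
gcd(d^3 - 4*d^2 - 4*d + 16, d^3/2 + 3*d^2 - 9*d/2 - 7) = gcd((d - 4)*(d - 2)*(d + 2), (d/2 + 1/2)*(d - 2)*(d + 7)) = d - 2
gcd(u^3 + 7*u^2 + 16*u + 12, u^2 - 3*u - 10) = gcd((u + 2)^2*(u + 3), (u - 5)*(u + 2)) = u + 2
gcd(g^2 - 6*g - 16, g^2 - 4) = g + 2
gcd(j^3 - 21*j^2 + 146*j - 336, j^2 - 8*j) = j - 8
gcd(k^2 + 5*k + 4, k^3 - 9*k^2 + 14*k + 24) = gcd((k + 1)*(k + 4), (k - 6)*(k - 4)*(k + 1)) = k + 1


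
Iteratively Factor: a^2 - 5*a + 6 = (a - 2)*(a - 3)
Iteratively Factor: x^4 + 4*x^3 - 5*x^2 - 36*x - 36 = (x - 3)*(x^3 + 7*x^2 + 16*x + 12) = (x - 3)*(x + 2)*(x^2 + 5*x + 6) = (x - 3)*(x + 2)^2*(x + 3)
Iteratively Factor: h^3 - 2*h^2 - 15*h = (h - 5)*(h^2 + 3*h) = h*(h - 5)*(h + 3)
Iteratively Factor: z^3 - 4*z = (z - 2)*(z^2 + 2*z) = (z - 2)*(z + 2)*(z)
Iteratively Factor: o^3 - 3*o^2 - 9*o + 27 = (o + 3)*(o^2 - 6*o + 9) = (o - 3)*(o + 3)*(o - 3)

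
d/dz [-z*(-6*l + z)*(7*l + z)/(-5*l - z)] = 2*(-105*l^3 + 5*l^2*z + 8*l*z^2 + z^3)/(25*l^2 + 10*l*z + z^2)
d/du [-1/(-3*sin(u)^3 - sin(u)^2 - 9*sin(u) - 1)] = (-2*sin(u) + 9*cos(u)^2 - 18)*cos(u)/(3*sin(u)^3 + sin(u)^2 + 9*sin(u) + 1)^2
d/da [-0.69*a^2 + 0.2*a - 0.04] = 0.2 - 1.38*a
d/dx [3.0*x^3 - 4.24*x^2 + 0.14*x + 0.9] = 9.0*x^2 - 8.48*x + 0.14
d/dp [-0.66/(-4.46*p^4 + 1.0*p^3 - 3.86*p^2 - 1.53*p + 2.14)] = (-11.7744*p^3 + 1.98*p^2 - 5.0952*p - 1.0098)/(4.46*p^4 - 1.0*p^3 + 3.86*p^2 + 1.53*p - 2.14)^2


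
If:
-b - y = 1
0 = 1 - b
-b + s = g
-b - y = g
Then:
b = 1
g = 1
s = 2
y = -2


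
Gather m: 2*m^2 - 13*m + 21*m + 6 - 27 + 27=2*m^2 + 8*m + 6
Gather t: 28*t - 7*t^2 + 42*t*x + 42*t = -7*t^2 + t*(42*x + 70)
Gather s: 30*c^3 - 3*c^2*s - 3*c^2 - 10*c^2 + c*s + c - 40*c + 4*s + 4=30*c^3 - 13*c^2 - 39*c + s*(-3*c^2 + c + 4) + 4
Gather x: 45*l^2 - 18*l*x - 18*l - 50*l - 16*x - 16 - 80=45*l^2 - 68*l + x*(-18*l - 16) - 96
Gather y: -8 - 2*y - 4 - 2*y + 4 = -4*y - 8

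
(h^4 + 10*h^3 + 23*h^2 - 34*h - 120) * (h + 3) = h^5 + 13*h^4 + 53*h^3 + 35*h^2 - 222*h - 360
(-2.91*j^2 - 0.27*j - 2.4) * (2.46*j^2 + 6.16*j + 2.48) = -7.1586*j^4 - 18.5898*j^3 - 14.784*j^2 - 15.4536*j - 5.952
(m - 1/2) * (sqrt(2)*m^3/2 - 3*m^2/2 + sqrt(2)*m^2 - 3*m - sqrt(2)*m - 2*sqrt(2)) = sqrt(2)*m^4/2 - 3*m^3/2 + 3*sqrt(2)*m^3/4 - 9*m^2/4 - 3*sqrt(2)*m^2/2 - 3*sqrt(2)*m/2 + 3*m/2 + sqrt(2)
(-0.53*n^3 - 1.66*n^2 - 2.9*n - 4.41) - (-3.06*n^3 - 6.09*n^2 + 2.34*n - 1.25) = 2.53*n^3 + 4.43*n^2 - 5.24*n - 3.16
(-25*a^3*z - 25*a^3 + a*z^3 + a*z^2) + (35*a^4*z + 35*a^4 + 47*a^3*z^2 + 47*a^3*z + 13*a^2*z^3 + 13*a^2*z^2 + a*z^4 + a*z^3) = 35*a^4*z + 35*a^4 + 47*a^3*z^2 + 22*a^3*z - 25*a^3 + 13*a^2*z^3 + 13*a^2*z^2 + a*z^4 + 2*a*z^3 + a*z^2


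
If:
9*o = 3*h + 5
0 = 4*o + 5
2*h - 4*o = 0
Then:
No Solution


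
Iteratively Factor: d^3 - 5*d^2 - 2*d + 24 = (d + 2)*(d^2 - 7*d + 12) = (d - 4)*(d + 2)*(d - 3)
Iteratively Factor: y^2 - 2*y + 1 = (y - 1)*(y - 1)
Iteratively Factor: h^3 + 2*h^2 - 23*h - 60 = (h + 3)*(h^2 - h - 20) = (h - 5)*(h + 3)*(h + 4)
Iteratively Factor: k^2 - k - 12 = (k - 4)*(k + 3)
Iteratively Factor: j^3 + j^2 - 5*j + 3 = (j - 1)*(j^2 + 2*j - 3) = (j - 1)^2*(j + 3)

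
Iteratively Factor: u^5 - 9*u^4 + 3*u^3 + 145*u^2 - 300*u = (u)*(u^4 - 9*u^3 + 3*u^2 + 145*u - 300) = u*(u - 5)*(u^3 - 4*u^2 - 17*u + 60) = u*(u - 5)*(u + 4)*(u^2 - 8*u + 15) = u*(u - 5)^2*(u + 4)*(u - 3)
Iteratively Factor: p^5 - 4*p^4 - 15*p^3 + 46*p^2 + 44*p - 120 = (p + 3)*(p^4 - 7*p^3 + 6*p^2 + 28*p - 40) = (p - 5)*(p + 3)*(p^3 - 2*p^2 - 4*p + 8) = (p - 5)*(p - 2)*(p + 3)*(p^2 - 4) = (p - 5)*(p - 2)*(p + 2)*(p + 3)*(p - 2)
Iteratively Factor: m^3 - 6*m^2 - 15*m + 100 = (m - 5)*(m^2 - m - 20) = (m - 5)^2*(m + 4)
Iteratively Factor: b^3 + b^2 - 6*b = (b + 3)*(b^2 - 2*b) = b*(b + 3)*(b - 2)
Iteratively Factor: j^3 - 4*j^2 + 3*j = (j)*(j^2 - 4*j + 3) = j*(j - 1)*(j - 3)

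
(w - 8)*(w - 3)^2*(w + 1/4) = w^4 - 55*w^3/4 + 107*w^2/2 - 231*w/4 - 18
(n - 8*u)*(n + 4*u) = n^2 - 4*n*u - 32*u^2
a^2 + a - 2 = (a - 1)*(a + 2)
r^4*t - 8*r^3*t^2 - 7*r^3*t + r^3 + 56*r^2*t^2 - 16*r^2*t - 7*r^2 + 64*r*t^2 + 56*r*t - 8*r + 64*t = (r - 8)*(r + 1)*(r - 8*t)*(r*t + 1)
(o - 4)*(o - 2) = o^2 - 6*o + 8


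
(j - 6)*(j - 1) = j^2 - 7*j + 6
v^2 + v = v*(v + 1)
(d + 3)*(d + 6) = d^2 + 9*d + 18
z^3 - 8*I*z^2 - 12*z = z*(z - 6*I)*(z - 2*I)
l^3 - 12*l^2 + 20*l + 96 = (l - 8)*(l - 6)*(l + 2)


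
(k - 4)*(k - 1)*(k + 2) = k^3 - 3*k^2 - 6*k + 8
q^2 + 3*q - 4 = (q - 1)*(q + 4)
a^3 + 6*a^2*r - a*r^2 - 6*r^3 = (a - r)*(a + r)*(a + 6*r)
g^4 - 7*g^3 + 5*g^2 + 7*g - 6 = (g - 6)*(g - 1)^2*(g + 1)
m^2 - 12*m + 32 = (m - 8)*(m - 4)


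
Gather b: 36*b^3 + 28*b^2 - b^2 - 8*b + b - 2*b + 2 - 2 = 36*b^3 + 27*b^2 - 9*b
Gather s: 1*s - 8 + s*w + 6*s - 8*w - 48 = s*(w + 7) - 8*w - 56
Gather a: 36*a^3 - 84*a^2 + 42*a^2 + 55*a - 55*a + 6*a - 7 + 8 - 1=36*a^3 - 42*a^2 + 6*a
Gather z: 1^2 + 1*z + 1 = z + 2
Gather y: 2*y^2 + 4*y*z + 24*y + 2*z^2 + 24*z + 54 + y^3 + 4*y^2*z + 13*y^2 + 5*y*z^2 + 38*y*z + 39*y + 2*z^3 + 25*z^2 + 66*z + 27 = y^3 + y^2*(4*z + 15) + y*(5*z^2 + 42*z + 63) + 2*z^3 + 27*z^2 + 90*z + 81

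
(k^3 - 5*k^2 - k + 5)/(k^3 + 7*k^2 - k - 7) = (k - 5)/(k + 7)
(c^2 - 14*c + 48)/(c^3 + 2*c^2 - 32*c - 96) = (c - 8)/(c^2 + 8*c + 16)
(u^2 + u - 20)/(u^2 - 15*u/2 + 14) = 2*(u + 5)/(2*u - 7)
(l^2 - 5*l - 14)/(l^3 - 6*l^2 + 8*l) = (l^2 - 5*l - 14)/(l*(l^2 - 6*l + 8))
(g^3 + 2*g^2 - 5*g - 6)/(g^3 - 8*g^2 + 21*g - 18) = (g^2 + 4*g + 3)/(g^2 - 6*g + 9)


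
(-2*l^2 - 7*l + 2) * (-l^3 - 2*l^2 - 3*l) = 2*l^5 + 11*l^4 + 18*l^3 + 17*l^2 - 6*l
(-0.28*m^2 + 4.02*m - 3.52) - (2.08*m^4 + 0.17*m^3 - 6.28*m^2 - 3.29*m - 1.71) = -2.08*m^4 - 0.17*m^3 + 6.0*m^2 + 7.31*m - 1.81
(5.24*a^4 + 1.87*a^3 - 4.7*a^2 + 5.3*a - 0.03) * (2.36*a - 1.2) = 12.3664*a^5 - 1.8748*a^4 - 13.336*a^3 + 18.148*a^2 - 6.4308*a + 0.036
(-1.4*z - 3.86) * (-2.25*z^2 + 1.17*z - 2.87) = 3.15*z^3 + 7.047*z^2 - 0.4982*z + 11.0782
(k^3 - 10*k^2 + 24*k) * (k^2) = k^5 - 10*k^4 + 24*k^3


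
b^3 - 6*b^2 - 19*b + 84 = (b - 7)*(b - 3)*(b + 4)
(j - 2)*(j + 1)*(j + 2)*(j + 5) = j^4 + 6*j^3 + j^2 - 24*j - 20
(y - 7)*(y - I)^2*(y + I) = y^4 - 7*y^3 - I*y^3 + y^2 + 7*I*y^2 - 7*y - I*y + 7*I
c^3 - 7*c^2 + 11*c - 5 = (c - 5)*(c - 1)^2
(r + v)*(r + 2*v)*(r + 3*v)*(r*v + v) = r^4*v + 6*r^3*v^2 + r^3*v + 11*r^2*v^3 + 6*r^2*v^2 + 6*r*v^4 + 11*r*v^3 + 6*v^4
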